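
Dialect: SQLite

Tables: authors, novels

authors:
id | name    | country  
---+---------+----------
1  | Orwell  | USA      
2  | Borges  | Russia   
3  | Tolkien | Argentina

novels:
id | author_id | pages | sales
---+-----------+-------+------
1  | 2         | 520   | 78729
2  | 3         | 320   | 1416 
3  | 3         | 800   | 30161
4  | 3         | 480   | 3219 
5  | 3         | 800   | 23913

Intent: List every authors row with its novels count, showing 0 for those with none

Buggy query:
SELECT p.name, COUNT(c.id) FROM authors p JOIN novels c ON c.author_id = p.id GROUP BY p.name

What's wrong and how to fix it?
Bug: INNER JOIN drops authors rows that have no matching novels rows

Fix: Use LEFT JOIN so parents without children still appear (COUNT(c.id) gives 0)

Corrected query:
SELECT p.name, COUNT(c.id) FROM authors p LEFT JOIN novels c ON c.author_id = p.id GROUP BY p.name

Result:
name    | COUNT(c.id)
--------+------------
Borges  | 1          
Orwell  | 0          
Tolkien | 4          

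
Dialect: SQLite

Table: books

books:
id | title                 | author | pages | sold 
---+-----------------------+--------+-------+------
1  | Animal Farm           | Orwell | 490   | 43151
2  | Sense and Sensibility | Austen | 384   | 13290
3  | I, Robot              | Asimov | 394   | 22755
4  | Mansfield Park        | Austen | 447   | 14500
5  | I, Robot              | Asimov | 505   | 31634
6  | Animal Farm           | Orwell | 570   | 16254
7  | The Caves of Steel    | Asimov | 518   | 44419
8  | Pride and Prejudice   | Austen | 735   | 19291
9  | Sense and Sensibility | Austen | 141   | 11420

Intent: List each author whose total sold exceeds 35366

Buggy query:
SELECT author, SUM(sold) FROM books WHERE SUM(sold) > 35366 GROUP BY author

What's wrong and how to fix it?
Bug: SUM(sold) is an aggregate, but WHERE filters rows before aggregation

Fix: Use HAVING (which filters groups after aggregation) instead of WHERE

Corrected query:
SELECT author, SUM(sold) FROM books GROUP BY author HAVING SUM(sold) > 35366

Result:
author | SUM(sold)
-------+----------
Asimov | 98808    
Austen | 58501    
Orwell | 59405    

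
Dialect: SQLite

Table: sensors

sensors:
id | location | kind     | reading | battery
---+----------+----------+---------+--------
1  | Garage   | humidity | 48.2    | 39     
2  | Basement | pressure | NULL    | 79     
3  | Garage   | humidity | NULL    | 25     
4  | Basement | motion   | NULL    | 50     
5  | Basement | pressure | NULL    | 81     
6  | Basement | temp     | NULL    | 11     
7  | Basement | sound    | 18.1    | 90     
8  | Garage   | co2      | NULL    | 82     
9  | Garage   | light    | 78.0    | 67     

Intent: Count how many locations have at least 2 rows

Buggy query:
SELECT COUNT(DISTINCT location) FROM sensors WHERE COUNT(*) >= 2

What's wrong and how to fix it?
Bug: WHERE filters individual rows, not groups, so a group-level COUNT is invalid there

Fix: Use a subquery that GROUPs and filters with HAVING, then count its rows

Corrected query:
SELECT COUNT(*) FROM (SELECT location FROM sensors GROUP BY location HAVING COUNT(*) >= 2)

Result:
COUNT(*)
--------
2       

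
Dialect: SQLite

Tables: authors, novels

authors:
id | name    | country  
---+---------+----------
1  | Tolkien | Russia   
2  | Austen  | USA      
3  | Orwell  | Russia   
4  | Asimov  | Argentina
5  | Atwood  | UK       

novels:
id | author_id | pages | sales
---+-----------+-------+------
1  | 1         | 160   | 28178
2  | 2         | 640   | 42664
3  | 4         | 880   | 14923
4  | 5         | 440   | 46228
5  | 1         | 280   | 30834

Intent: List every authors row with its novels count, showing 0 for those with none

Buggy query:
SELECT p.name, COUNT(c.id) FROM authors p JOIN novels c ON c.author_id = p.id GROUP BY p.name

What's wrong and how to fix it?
Bug: INNER JOIN drops authors rows that have no matching novels rows

Fix: Use LEFT JOIN so parents without children still appear (COUNT(c.id) gives 0)

Corrected query:
SELECT p.name, COUNT(c.id) FROM authors p LEFT JOIN novels c ON c.author_id = p.id GROUP BY p.name

Result:
name    | COUNT(c.id)
--------+------------
Asimov  | 1          
Atwood  | 1          
Austen  | 1          
Orwell  | 0          
Tolkien | 2          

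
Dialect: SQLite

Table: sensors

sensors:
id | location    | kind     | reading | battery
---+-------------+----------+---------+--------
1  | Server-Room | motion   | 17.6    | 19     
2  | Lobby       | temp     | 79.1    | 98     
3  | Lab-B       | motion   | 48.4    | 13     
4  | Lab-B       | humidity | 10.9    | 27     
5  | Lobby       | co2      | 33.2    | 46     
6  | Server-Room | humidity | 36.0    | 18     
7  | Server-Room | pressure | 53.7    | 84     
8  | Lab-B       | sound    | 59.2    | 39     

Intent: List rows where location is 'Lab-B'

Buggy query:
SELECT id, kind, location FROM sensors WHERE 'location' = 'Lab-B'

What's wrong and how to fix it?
Bug: Single quotes denote string literals in SQL; the column name is being compared as a constant string

Fix: Reference the column as location without single quotes

Corrected query:
SELECT id, kind, location FROM sensors WHERE location = 'Lab-B'

Result:
id | kind     | location
---+----------+---------
3  | motion   | Lab-B   
4  | humidity | Lab-B   
8  | sound    | Lab-B   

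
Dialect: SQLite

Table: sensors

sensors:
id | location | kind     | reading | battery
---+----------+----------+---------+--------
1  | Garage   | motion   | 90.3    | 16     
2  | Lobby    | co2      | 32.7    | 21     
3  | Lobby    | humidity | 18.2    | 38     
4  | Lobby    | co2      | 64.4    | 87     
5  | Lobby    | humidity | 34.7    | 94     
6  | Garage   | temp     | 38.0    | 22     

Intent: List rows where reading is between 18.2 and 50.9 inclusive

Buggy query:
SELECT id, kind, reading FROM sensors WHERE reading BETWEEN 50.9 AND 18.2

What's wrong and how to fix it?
Bug: The bounds are reversed; BETWEEN a AND b requires a <= b to match anything

Fix: Swap the bounds so the smaller value comes first

Corrected query:
SELECT id, kind, reading FROM sensors WHERE reading BETWEEN 18.2 AND 50.9

Result:
id | kind     | reading
---+----------+--------
2  | co2      | 32.7   
3  | humidity | 18.2   
5  | humidity | 34.7   
6  | temp     | 38     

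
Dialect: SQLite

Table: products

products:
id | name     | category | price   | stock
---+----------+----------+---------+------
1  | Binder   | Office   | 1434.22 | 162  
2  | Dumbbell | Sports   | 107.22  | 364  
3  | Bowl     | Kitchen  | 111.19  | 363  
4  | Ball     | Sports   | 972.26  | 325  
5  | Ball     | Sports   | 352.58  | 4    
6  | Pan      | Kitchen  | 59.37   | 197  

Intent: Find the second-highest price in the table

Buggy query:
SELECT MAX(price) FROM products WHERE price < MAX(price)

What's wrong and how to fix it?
Bug: MAX(price) on the right of the comparison is an aggregate-in-WHERE error

Fix: Compute the overall MAX in a subquery, then take MAX of rows below it

Corrected query:
SELECT MAX(price) FROM products WHERE price < (SELECT MAX(price) FROM products)

Result:
MAX(price)
----------
972.26    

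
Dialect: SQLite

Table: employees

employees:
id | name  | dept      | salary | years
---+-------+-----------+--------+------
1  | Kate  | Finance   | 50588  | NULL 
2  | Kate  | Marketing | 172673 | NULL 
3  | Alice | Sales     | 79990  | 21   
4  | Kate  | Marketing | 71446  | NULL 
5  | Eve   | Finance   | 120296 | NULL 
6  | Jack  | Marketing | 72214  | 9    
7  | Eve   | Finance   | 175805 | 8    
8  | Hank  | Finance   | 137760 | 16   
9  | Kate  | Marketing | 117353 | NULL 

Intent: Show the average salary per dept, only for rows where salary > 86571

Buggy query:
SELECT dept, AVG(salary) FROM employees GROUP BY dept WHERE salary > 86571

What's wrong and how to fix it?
Bug: Row-level WHERE must come before GROUP BY in the clause order

Fix: Move the WHERE clause before GROUP BY

Corrected query:
SELECT dept, AVG(salary) FROM employees WHERE salary > 86571 GROUP BY dept

Result:
dept      | AVG(salary)  
----------+--------------
Finance   | 144620.333333
Marketing | 145013       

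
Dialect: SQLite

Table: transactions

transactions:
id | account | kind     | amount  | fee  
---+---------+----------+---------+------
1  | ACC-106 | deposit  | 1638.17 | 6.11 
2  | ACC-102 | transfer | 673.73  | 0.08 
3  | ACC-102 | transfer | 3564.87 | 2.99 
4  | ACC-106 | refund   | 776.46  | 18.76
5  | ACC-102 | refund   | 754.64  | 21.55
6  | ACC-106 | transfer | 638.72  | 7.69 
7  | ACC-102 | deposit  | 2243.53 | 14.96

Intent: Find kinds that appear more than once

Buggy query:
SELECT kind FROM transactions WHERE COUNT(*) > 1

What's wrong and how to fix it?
Bug: COUNT(*) is an aggregate and cannot be used in WHERE

Fix: GROUP BY kind, then filter groups with HAVING COUNT(*) > 1

Corrected query:
SELECT kind FROM transactions GROUP BY kind HAVING COUNT(*) > 1

Result:
kind    
--------
deposit 
refund  
transfer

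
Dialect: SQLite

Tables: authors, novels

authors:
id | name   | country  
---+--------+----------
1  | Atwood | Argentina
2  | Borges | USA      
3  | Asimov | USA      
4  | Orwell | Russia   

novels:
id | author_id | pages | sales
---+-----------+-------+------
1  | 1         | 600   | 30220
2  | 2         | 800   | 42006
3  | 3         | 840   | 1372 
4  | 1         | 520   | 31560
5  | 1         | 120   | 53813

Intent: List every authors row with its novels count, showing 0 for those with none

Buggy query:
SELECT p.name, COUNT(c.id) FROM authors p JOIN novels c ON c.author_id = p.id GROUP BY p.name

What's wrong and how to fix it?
Bug: INNER JOIN drops authors rows that have no matching novels rows

Fix: Use LEFT JOIN so parents without children still appear (COUNT(c.id) gives 0)

Corrected query:
SELECT p.name, COUNT(c.id) FROM authors p LEFT JOIN novels c ON c.author_id = p.id GROUP BY p.name

Result:
name   | COUNT(c.id)
-------+------------
Asimov | 1          
Atwood | 3          
Borges | 1          
Orwell | 0          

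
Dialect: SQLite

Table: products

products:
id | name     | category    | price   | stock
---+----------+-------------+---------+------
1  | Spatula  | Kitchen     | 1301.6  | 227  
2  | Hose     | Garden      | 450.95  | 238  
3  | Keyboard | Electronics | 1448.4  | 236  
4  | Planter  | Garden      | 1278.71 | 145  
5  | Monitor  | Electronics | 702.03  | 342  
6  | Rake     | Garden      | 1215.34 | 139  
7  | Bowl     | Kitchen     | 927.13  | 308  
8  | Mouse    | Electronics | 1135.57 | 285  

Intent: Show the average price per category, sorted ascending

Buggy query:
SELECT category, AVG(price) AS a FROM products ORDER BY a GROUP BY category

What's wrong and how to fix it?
Bug: GROUP BY must precede ORDER BY

Fix: Move ORDER BY to the end, after GROUP BY

Corrected query:
SELECT category, AVG(price) AS a FROM products GROUP BY category ORDER BY a

Result:
category    | a          
------------+------------
Garden      | 981.666667 
Electronics | 1095.333333
Kitchen     | 1114.365   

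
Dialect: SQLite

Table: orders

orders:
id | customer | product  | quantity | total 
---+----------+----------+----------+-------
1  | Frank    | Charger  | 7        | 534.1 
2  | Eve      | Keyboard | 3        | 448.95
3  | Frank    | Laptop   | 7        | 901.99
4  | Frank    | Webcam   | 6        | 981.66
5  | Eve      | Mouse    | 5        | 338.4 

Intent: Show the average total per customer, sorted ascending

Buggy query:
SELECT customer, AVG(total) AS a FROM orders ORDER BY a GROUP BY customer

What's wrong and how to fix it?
Bug: ORDER BY appears before GROUP BY; SQL clause order requires GROUP BY first

Fix: Move ORDER BY to the end, after GROUP BY

Corrected query:
SELECT customer, AVG(total) AS a FROM orders GROUP BY customer ORDER BY a

Result:
customer | a         
---------+-----------
Eve      | 393.675   
Frank    | 805.916667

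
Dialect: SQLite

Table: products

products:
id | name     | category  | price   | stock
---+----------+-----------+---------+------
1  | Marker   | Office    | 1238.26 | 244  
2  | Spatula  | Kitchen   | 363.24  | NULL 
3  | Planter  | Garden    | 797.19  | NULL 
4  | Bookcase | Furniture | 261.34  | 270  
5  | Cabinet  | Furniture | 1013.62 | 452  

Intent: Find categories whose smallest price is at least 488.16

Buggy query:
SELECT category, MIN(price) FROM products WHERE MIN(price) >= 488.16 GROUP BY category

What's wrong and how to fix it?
Bug: MIN() in WHERE is a misuse of aggregate

Fix: Replace WHERE with HAVING after the GROUP BY

Corrected query:
SELECT category, MIN(price) FROM products GROUP BY category HAVING MIN(price) >= 488.16

Result:
category | MIN(price)
---------+-----------
Garden   | 797.19    
Office   | 1238.26   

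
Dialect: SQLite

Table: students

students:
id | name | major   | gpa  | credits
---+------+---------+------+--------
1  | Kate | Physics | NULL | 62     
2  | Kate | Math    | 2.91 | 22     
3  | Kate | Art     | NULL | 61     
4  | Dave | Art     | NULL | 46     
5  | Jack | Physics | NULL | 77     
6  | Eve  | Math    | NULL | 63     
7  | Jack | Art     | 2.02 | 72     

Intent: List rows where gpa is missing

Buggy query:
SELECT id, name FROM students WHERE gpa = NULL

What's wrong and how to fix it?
Bug: '= NULL' is always unknown in SQL three-valued logic, so no rows match

Fix: Replace '= NULL' with 'IS NULL'

Corrected query:
SELECT id, name FROM students WHERE gpa IS NULL

Result:
id | name
---+-----
1  | Kate
3  | Kate
4  | Dave
5  | Jack
6  | Eve 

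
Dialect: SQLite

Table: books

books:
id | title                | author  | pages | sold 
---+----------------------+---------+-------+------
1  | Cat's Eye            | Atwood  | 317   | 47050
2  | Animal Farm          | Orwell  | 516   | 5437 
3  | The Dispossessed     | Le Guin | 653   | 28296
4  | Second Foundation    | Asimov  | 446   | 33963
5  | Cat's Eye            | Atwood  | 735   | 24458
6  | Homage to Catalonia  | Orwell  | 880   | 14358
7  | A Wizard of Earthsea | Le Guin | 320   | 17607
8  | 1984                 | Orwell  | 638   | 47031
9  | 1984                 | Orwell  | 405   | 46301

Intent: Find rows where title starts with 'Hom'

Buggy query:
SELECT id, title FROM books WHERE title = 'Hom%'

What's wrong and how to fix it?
Bug: Wildcards only work with LIKE; '=' treats '%' as a literal character

Fix: Use LIKE for wildcard pattern matching

Corrected query:
SELECT id, title FROM books WHERE title LIKE 'Hom%'

Result:
id | title              
---+--------------------
6  | Homage to Catalonia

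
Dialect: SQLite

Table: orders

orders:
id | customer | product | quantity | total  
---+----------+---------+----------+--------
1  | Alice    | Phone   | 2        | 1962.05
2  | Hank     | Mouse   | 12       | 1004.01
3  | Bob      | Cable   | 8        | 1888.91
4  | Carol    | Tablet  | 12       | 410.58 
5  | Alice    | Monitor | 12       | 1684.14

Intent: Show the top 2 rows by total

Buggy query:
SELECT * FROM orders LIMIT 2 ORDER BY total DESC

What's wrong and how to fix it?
Bug: ORDER BY cannot follow LIMIT; LIMIT is the final clause

Fix: Swap the clauses: ORDER BY first, then LIMIT

Corrected query:
SELECT * FROM orders ORDER BY total DESC LIMIT 2

Result:
id | customer | product | quantity | total  
---+----------+---------+----------+--------
1  | Alice    | Phone   | 2        | 1962.05
3  | Bob      | Cable   | 8        | 1888.91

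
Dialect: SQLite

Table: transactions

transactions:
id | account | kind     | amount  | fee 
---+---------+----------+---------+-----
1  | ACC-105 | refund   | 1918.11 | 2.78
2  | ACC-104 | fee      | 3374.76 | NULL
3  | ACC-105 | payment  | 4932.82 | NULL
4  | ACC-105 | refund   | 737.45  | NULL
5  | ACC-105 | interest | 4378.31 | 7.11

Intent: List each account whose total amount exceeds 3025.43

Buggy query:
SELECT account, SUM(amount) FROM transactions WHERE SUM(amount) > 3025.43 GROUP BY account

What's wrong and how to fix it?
Bug: SUM(amount) is an aggregate, but WHERE filters rows before aggregation

Fix: Move the aggregate condition to a HAVING clause

Corrected query:
SELECT account, SUM(amount) FROM transactions GROUP BY account HAVING SUM(amount) > 3025.43

Result:
account | SUM(amount)
--------+------------
ACC-104 | 3374.76    
ACC-105 | 11966.69   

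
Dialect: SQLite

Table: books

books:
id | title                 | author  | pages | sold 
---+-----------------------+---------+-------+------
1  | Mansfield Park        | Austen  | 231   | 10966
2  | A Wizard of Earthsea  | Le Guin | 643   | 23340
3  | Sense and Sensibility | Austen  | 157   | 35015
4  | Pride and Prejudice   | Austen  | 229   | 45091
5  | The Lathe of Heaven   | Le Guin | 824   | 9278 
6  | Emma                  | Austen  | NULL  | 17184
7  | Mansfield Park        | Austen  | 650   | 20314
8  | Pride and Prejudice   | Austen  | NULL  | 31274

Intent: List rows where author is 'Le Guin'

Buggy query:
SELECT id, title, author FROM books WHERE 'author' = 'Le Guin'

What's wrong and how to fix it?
Bug: 'author' in single quotes is a string literal, not the column; the comparison is literal-vs-literal and never true

Fix: Reference the column as author without single quotes

Corrected query:
SELECT id, title, author FROM books WHERE author = 'Le Guin'

Result:
id | title                | author 
---+----------------------+--------
2  | A Wizard of Earthsea | Le Guin
5  | The Lathe of Heaven  | Le Guin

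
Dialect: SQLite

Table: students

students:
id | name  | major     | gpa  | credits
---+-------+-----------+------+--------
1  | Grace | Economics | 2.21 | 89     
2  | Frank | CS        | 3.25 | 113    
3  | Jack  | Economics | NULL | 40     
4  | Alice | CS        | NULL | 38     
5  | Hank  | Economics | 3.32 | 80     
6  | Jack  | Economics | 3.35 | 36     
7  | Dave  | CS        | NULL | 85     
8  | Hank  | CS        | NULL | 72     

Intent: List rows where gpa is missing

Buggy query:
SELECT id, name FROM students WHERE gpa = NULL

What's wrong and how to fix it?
Bug: Comparing to NULL with '=' never matches; NULL = NULL is unknown, not true

Fix: Use IS NULL to test for NULL

Corrected query:
SELECT id, name FROM students WHERE gpa IS NULL

Result:
id | name 
---+------
3  | Jack 
4  | Alice
7  | Dave 
8  | Hank 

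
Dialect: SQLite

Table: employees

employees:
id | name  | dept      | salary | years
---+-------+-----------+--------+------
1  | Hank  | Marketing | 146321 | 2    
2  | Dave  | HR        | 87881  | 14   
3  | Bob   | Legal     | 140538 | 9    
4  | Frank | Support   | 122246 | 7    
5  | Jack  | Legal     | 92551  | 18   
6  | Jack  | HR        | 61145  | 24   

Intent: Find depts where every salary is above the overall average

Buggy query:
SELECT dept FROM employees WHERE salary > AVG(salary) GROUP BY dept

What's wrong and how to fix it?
Bug: AVG() is an aggregate; it can't sit directly in WHERE

Fix: Compute the overall average in a scalar subquery and compare each group's MIN against it in HAVING

Corrected query:
SELECT dept FROM employees GROUP BY dept HAVING MIN(salary) > (SELECT AVG(salary) FROM employees)

Result:
dept     
---------
Marketing
Support  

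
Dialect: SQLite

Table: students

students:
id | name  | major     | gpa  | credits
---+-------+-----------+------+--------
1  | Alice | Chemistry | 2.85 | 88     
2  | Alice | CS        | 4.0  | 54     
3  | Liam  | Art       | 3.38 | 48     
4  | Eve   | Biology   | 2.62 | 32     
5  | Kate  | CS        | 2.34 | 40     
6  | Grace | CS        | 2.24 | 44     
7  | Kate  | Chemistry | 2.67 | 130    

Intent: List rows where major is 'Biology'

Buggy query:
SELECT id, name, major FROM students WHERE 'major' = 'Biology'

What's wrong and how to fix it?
Bug: 'major' in single quotes is a string literal, not the column; the comparison is literal-vs-literal and never true

Fix: Reference the column as major without single quotes

Corrected query:
SELECT id, name, major FROM students WHERE major = 'Biology'

Result:
id | name | major  
---+------+--------
4  | Eve  | Biology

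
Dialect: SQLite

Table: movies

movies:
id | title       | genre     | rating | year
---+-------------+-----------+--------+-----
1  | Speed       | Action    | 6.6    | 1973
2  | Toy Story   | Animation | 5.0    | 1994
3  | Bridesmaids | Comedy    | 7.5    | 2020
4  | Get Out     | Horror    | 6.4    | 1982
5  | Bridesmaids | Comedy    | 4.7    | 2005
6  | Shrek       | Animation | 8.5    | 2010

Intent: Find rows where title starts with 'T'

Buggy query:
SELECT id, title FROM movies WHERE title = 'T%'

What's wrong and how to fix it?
Bug: '=' compares the literal string including the % character; pattern matching needs LIKE

Fix: Replace '=' with LIKE so 'T%' is treated as a pattern

Corrected query:
SELECT id, title FROM movies WHERE title LIKE 'T%'

Result:
id | title    
---+----------
2  | Toy Story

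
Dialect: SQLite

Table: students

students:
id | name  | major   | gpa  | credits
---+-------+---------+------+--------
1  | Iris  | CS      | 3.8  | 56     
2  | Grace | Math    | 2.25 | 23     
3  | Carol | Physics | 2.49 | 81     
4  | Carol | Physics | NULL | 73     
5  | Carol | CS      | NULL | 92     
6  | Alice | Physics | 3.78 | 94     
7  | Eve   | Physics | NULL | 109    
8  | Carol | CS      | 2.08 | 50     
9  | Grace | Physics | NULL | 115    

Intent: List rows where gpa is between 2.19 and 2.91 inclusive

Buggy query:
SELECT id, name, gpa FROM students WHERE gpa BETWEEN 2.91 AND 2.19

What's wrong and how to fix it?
Bug: The bounds are reversed; BETWEEN a AND b requires a <= b to match anything

Fix: Swap the bounds so the smaller value comes first

Corrected query:
SELECT id, name, gpa FROM students WHERE gpa BETWEEN 2.19 AND 2.91

Result:
id | name  | gpa 
---+-------+-----
2  | Grace | 2.25
3  | Carol | 2.49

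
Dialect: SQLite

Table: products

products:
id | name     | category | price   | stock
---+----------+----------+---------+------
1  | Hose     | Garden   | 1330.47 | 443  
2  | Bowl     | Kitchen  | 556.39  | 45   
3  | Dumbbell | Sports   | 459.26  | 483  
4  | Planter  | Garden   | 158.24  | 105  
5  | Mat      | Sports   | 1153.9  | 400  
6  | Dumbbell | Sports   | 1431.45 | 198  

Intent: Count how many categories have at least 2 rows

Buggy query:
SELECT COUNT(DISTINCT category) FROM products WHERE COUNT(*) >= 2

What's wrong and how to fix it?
Bug: WHERE filters individual rows, not groups, so a group-level COUNT is invalid there

Fix: Group first with HAVING COUNT(*) >= 2, then COUNT the resulting groups

Corrected query:
SELECT COUNT(*) FROM (SELECT category FROM products GROUP BY category HAVING COUNT(*) >= 2)

Result:
COUNT(*)
--------
2       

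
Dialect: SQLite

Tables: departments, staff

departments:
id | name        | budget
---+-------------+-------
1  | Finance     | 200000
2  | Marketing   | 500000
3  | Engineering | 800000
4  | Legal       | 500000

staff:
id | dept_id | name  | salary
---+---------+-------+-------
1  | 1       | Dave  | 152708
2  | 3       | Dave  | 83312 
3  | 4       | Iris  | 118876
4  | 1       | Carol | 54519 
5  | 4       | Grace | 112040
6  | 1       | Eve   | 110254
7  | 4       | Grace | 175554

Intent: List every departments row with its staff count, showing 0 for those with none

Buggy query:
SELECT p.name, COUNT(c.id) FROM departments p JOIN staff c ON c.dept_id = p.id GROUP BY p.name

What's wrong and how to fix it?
Bug: INNER JOIN drops departments rows that have no matching staff rows

Fix: Switch to LEFT JOIN to retain unmatched parent rows

Corrected query:
SELECT p.name, COUNT(c.id) FROM departments p LEFT JOIN staff c ON c.dept_id = p.id GROUP BY p.name

Result:
name        | COUNT(c.id)
------------+------------
Engineering | 1          
Finance     | 3          
Legal       | 3          
Marketing   | 0          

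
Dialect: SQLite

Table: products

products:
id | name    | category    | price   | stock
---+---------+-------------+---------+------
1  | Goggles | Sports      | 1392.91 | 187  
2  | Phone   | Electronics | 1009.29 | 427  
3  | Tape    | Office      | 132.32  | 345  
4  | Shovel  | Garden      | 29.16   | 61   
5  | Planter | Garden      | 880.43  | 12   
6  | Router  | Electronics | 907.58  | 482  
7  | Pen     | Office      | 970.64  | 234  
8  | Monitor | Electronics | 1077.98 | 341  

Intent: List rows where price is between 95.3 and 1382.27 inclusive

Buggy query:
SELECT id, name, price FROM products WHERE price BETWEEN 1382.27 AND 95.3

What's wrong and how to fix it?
Bug: The bounds are reversed; BETWEEN a AND b requires a <= b to match anything

Fix: Swap the bounds so the smaller value comes first

Corrected query:
SELECT id, name, price FROM products WHERE price BETWEEN 95.3 AND 1382.27

Result:
id | name    | price  
---+---------+--------
2  | Phone   | 1009.29
3  | Tape    | 132.32 
5  | Planter | 880.43 
6  | Router  | 907.58 
7  | Pen     | 970.64 
8  | Monitor | 1077.98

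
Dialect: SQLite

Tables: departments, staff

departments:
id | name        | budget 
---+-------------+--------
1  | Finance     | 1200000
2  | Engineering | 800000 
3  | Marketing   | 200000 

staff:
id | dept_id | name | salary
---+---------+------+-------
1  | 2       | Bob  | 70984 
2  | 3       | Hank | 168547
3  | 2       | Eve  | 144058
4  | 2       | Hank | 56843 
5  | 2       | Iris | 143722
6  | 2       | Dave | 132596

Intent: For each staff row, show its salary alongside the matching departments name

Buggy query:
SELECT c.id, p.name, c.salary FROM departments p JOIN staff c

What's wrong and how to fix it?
Bug: JOIN with no ON clause produces a cartesian product; every staff row pairs with every departments row

Fix: Add ON c.dept_id = p.id to the JOIN

Corrected query:
SELECT c.id, p.name, c.salary FROM departments p JOIN staff c ON c.dept_id = p.id

Result:
id | name        | salary
---+-------------+-------
1  | Engineering | 70984 
2  | Marketing   | 168547
3  | Engineering | 144058
4  | Engineering | 56843 
5  | Engineering | 143722
6  | Engineering | 132596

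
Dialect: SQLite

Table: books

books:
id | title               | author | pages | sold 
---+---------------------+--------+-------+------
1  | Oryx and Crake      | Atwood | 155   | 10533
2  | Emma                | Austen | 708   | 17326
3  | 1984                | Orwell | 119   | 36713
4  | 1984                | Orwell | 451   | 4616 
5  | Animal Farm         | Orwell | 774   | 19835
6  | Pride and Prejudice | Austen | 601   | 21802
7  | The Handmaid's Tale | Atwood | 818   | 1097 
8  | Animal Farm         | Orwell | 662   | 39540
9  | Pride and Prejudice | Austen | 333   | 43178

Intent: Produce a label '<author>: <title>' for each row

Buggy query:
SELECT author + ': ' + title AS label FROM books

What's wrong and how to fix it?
Bug: SQLite uses || for string concatenation; + coerces text to numbers (yielding 0)

Fix: Use the || operator for string concatenation

Corrected query:
SELECT author || ': ' || title AS label FROM books

Result:
label                      
---------------------------
Atwood: Oryx and Crake     
Austen: Emma               
Orwell: 1984               
Orwell: 1984               
Orwell: Animal Farm        
Austen: Pride and Prejudice
Atwood: The Handmaid's Tale
Orwell: Animal Farm        
Austen: Pride and Prejudice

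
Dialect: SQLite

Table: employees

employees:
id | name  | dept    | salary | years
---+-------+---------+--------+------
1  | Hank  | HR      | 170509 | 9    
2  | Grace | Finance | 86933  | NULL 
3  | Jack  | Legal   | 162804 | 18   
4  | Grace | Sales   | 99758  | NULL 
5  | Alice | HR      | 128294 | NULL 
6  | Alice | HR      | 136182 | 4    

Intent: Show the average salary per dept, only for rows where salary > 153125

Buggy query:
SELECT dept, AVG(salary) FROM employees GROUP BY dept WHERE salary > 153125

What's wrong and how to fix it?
Bug: Row-level WHERE must come before GROUP BY in the clause order

Fix: Move the WHERE clause before GROUP BY

Corrected query:
SELECT dept, AVG(salary) FROM employees WHERE salary > 153125 GROUP BY dept

Result:
dept  | AVG(salary)
------+------------
HR    | 170509     
Legal | 162804     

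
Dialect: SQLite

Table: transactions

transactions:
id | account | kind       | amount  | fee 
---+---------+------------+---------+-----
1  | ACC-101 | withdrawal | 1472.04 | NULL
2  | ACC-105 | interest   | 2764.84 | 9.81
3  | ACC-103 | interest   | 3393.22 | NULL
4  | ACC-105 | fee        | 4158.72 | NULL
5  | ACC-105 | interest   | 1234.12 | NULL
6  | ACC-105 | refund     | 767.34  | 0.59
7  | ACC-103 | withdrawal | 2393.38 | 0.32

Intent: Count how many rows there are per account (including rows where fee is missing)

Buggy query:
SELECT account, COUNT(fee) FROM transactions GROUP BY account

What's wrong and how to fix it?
Bug: COUNT(fee) skips NULLs, so groups with missing fee are undercounted

Fix: Replace COUNT(fee) with COUNT(*)

Corrected query:
SELECT account, COUNT(*) FROM transactions GROUP BY account

Result:
account | COUNT(*)
--------+---------
ACC-101 | 1       
ACC-103 | 2       
ACC-105 | 4       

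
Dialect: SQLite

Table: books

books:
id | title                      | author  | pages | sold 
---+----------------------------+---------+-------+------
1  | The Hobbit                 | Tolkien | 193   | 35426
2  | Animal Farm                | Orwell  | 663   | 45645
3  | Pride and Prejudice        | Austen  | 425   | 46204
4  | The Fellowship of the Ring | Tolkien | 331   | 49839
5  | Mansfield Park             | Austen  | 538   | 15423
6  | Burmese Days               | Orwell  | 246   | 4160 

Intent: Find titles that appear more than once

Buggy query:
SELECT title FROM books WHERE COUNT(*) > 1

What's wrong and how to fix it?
Bug: WHERE can't reference COUNT(*); aggregates are computed after WHERE

Fix: GROUP BY title, then filter groups with HAVING COUNT(*) > 1

Corrected query:
SELECT title FROM books GROUP BY title HAVING COUNT(*) > 1

Result:
(no rows)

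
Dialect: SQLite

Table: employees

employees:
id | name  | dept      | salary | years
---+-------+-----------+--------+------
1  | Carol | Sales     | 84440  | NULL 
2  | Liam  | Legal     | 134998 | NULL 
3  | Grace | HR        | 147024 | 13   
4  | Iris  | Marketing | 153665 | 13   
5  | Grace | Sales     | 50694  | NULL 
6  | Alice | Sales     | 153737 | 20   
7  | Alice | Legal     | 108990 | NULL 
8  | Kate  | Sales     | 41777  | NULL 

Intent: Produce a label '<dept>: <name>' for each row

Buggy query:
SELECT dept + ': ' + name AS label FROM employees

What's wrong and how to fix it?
Bug: SQLite uses || for string concatenation; + coerces text to numbers (yielding 0)

Fix: Use the || operator for string concatenation

Corrected query:
SELECT dept || ': ' || name AS label FROM employees

Result:
label          
---------------
Sales: Carol   
Legal: Liam    
HR: Grace      
Marketing: Iris
Sales: Grace   
Sales: Alice   
Legal: Alice   
Sales: Kate    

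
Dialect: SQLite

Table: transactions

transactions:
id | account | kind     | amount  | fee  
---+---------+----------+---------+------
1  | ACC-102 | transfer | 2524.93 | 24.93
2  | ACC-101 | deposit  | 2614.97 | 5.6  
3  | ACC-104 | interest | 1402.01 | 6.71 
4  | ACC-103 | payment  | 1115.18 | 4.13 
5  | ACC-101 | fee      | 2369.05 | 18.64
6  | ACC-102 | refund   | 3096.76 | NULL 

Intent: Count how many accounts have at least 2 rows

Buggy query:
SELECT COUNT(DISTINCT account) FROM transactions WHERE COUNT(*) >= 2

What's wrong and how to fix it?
Bug: WHERE filters individual rows, not groups, so a group-level COUNT is invalid there

Fix: Use a subquery that GROUPs and filters with HAVING, then count its rows

Corrected query:
SELECT COUNT(*) FROM (SELECT account FROM transactions GROUP BY account HAVING COUNT(*) >= 2)

Result:
COUNT(*)
--------
2       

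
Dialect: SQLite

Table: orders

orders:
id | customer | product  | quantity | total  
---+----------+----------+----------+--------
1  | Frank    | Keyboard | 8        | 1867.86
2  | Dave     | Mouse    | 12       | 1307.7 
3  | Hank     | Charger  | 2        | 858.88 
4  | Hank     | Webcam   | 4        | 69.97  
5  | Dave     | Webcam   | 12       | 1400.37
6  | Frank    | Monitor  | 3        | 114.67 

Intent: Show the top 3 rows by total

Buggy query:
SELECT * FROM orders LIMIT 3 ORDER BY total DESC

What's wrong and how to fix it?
Bug: LIMIT must come after ORDER BY

Fix: Sort with ORDER BY, then apply LIMIT

Corrected query:
SELECT * FROM orders ORDER BY total DESC LIMIT 3

Result:
id | customer | product  | quantity | total  
---+----------+----------+----------+--------
1  | Frank    | Keyboard | 8        | 1867.86
5  | Dave     | Webcam   | 12       | 1400.37
2  | Dave     | Mouse    | 12       | 1307.7 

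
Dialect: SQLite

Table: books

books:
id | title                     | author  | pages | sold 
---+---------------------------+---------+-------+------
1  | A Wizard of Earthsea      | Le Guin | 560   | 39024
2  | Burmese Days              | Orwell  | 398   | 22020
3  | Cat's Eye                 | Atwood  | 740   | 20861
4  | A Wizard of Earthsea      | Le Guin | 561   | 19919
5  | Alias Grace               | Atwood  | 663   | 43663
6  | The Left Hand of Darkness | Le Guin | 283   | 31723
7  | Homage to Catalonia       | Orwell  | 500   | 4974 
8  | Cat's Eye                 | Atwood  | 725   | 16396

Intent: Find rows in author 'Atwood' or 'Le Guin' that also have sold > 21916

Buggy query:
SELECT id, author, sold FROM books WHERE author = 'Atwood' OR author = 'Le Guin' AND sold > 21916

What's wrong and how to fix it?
Bug: Without parentheses, AND is evaluated before OR, so the sold filter only applies to the 'Le Guin' branch

Fix: Group the OR with parentheses (or use IN), then AND the threshold

Corrected query:
SELECT id, author, sold FROM books WHERE (author = 'Atwood' OR author = 'Le Guin') AND sold > 21916

Result:
id | author  | sold 
---+---------+------
1  | Le Guin | 39024
5  | Atwood  | 43663
6  | Le Guin | 31723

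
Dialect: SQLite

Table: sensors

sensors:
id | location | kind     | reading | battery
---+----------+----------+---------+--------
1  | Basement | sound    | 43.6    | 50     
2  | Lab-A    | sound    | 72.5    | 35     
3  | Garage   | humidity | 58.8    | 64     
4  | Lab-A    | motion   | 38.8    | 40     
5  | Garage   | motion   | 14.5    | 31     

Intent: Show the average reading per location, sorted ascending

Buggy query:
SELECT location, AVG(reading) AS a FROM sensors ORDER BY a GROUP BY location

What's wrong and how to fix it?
Bug: GROUP BY must precede ORDER BY

Fix: Reorder: SELECT … FROM … GROUP BY … ORDER BY …

Corrected query:
SELECT location, AVG(reading) AS a FROM sensors GROUP BY location ORDER BY a

Result:
location | a    
---------+------
Garage   | 36.65
Basement | 43.6 
Lab-A    | 55.65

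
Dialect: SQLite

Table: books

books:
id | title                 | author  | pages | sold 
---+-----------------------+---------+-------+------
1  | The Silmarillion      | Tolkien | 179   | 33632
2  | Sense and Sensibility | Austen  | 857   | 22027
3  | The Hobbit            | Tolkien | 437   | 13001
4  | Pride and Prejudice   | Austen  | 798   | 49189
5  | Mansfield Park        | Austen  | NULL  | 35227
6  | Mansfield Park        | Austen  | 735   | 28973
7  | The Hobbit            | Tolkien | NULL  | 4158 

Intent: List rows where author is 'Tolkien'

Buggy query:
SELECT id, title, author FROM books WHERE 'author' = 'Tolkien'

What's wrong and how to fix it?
Bug: Single quotes denote string literals in SQL; the column name is being compared as a constant string

Fix: Reference the column as author without single quotes

Corrected query:
SELECT id, title, author FROM books WHERE author = 'Tolkien'

Result:
id | title            | author 
---+------------------+--------
1  | The Silmarillion | Tolkien
3  | The Hobbit       | Tolkien
7  | The Hobbit       | Tolkien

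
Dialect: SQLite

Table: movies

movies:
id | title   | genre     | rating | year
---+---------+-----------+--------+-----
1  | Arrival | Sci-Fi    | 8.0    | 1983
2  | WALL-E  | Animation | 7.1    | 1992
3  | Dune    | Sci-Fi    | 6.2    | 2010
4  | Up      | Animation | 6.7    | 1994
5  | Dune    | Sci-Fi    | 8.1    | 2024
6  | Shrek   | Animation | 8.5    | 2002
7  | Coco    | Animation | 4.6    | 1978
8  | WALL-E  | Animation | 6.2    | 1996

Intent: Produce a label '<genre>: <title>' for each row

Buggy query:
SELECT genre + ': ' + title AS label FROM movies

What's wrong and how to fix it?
Bug: SQLite uses || for string concatenation; + coerces text to numbers (yielding 0)

Fix: Use the || operator for string concatenation

Corrected query:
SELECT genre || ': ' || title AS label FROM movies

Result:
label            
-----------------
Sci-Fi: Arrival  
Animation: WALL-E
Sci-Fi: Dune     
Animation: Up    
Sci-Fi: Dune     
Animation: Shrek 
Animation: Coco  
Animation: WALL-E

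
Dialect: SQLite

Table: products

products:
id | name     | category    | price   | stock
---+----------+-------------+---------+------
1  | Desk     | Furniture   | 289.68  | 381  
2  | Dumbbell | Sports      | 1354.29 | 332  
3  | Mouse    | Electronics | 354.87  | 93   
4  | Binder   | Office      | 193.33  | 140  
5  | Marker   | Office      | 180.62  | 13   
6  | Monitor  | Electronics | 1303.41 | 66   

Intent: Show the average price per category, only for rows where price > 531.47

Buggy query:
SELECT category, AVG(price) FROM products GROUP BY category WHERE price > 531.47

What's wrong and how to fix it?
Bug: Row-level WHERE must come before GROUP BY in the clause order

Fix: Move the WHERE clause before GROUP BY

Corrected query:
SELECT category, AVG(price) FROM products WHERE price > 531.47 GROUP BY category

Result:
category    | AVG(price)
------------+-----------
Electronics | 1303.41   
Sports      | 1354.29   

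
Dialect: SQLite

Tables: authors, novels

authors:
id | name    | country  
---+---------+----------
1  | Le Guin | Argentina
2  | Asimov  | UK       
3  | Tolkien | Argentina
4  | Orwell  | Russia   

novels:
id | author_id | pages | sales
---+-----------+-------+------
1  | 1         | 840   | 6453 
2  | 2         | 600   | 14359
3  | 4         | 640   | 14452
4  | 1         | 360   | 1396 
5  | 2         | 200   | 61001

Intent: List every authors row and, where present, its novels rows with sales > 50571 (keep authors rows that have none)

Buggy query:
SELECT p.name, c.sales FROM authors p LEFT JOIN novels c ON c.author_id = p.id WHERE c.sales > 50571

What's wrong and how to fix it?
Bug: A WHERE condition on the right-hand table after LEFT JOIN drops unmatched parents

Fix: Move the right-table condition into the ON clause so unmatched parents are kept

Corrected query:
SELECT p.name, c.sales FROM authors p LEFT JOIN novels c ON c.author_id = p.id AND c.sales > 50571

Result:
name    | sales
--------+------
Le Guin | NULL 
Asimov  | 61001
Tolkien | NULL 
Orwell  | NULL 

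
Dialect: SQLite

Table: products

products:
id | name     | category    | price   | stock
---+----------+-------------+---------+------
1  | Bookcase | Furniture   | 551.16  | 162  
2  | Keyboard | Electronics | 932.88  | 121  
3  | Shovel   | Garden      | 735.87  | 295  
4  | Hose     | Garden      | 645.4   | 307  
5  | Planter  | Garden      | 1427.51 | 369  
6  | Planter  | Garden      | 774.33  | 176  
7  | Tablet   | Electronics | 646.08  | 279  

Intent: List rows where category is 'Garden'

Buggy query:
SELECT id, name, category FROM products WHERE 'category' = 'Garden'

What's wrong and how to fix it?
Bug: 'category' in single quotes is a string literal, not the column; the comparison is literal-vs-literal and never true

Fix: Remove the quotes around the column name (or use double quotes for an identifier)

Corrected query:
SELECT id, name, category FROM products WHERE category = 'Garden'

Result:
id | name    | category
---+---------+---------
3  | Shovel  | Garden  
4  | Hose    | Garden  
5  | Planter | Garden  
6  | Planter | Garden  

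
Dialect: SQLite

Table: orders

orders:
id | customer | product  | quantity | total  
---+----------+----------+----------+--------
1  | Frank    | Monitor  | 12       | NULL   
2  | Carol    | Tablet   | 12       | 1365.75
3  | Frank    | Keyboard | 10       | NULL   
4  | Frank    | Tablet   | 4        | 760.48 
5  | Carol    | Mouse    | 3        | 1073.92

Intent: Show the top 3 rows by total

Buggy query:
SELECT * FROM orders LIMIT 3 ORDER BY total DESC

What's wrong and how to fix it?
Bug: LIMIT must come after ORDER BY

Fix: Swap the clauses: ORDER BY first, then LIMIT

Corrected query:
SELECT * FROM orders ORDER BY total DESC LIMIT 3

Result:
id | customer | product | quantity | total  
---+----------+---------+----------+--------
2  | Carol    | Tablet  | 12       | 1365.75
5  | Carol    | Mouse   | 3        | 1073.92
4  | Frank    | Tablet  | 4        | 760.48 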